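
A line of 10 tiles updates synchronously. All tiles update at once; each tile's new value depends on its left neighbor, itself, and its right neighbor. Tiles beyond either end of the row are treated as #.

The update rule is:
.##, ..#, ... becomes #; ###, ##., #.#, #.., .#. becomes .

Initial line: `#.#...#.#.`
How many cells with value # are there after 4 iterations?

5

....##....
.####..###
.#....##..
...####..#
count of #: 5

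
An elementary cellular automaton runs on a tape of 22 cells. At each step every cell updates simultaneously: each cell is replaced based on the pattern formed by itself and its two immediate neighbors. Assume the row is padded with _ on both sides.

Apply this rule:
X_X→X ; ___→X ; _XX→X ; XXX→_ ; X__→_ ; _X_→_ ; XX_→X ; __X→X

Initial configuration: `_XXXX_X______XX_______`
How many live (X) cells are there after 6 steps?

13

XX__XX__XXXXXXX_XXXXXX
XX_XXX_XX_____XXX____X
XXXX_XXXX_XXXXX_X_XXX_
X__XXX__XXX___XX_XX_X_
__XX_X_XX_X_XXXXXXXX__
XXXXX_XXXX_XX______X_X
count of X: 13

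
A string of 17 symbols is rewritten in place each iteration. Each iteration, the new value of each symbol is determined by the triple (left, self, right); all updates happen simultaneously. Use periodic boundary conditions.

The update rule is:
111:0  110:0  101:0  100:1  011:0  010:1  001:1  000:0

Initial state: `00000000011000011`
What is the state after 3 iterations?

iteration 1: 10000000100100100
iteration 2: 11000001111111111
iteration 3: 00100010000000000

00100010000000000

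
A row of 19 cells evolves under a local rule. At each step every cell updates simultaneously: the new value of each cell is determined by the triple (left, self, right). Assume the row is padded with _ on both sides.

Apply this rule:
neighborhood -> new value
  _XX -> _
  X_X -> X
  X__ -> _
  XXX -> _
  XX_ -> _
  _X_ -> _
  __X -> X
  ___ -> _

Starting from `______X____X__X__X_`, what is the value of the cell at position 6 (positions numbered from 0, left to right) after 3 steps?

_____X____X__X__X__
____X____X__X__X___
___X____X__X__X____
position 6 holds _

_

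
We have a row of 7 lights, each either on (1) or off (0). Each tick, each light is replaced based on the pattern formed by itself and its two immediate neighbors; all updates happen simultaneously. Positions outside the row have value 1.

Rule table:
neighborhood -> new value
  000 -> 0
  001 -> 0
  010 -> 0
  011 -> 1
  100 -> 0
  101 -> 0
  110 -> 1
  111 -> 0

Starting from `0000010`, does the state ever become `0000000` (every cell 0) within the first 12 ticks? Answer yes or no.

yes

tick 1: 0000000
all cells are 0 at tick 1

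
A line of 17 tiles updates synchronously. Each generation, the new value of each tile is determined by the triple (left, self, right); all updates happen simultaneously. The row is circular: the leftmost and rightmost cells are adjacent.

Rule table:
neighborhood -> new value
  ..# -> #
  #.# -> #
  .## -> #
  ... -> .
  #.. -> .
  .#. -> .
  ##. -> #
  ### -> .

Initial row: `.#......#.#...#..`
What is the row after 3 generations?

.....#.#...#...#.

#......#.#...#...
......#.#...#...#
.....#.#...#...#.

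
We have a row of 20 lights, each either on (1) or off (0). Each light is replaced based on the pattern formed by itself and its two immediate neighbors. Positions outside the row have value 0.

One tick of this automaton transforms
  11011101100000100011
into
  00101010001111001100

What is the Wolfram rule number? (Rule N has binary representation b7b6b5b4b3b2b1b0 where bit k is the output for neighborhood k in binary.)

163

position 4: 111 → 1  (bit 7 = 1)
position 1: 110 → 0  (bit 6 = 0)
position 2: 101 → 1  (bit 5 = 1)
position 9: 100 → 0  (bit 4 = 0)
position 0: 011 → 0  (bit 3 = 0)
position 14: 010 → 0  (bit 2 = 0)
position 13: 001 → 1  (bit 1 = 1)
position 10: 000 → 1  (bit 0 = 1)
bits b7..b0 = 10100011 = 163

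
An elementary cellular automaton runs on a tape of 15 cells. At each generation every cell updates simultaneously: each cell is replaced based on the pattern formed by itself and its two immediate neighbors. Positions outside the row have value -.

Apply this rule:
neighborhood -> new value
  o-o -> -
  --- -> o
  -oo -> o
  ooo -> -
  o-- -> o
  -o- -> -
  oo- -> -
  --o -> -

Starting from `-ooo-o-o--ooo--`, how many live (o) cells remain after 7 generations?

7

-o------o-o--oo
--ooooo----o-o-
o-o----ooo----o
---ooo-o--ooo--
oo-o----o-o--oo
o---ooo----o-o-
-oo-o--ooo----o
count of o: 7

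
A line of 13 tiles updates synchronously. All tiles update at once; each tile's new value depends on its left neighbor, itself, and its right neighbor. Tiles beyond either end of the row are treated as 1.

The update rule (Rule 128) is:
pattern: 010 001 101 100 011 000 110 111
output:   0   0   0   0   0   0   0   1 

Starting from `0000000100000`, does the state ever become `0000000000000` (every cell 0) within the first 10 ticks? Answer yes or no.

0000000000000
all cells are 0 at tick 1

yes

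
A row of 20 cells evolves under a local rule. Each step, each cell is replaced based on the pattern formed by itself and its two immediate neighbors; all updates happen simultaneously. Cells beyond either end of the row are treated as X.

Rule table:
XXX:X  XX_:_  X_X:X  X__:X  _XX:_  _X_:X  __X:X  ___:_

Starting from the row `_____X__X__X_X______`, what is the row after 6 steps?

XX_X_X_X_X_X_X_X_XXX

X___XXXXXXXXXXX____X
_X_X_XXXXXXXXX_X__X_
XXXXX_XXXXXXX_XXXXXX
XXXX_X_XXXXX_X_XXXXX
XXX_XXX_XXX_XXX_XXXX
XX_X_X_X_X_X_X_X_XXX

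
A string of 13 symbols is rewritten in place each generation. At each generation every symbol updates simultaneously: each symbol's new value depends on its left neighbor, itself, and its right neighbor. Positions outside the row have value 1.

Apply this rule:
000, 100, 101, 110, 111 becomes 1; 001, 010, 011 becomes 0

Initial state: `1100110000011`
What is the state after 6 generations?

1111111100111

generation 1: 1110011111001
generation 2: 1111001111100
generation 3: 1111100111110
generation 4: 1111110011111
generation 5: 1111111001111
generation 6: 1111111100111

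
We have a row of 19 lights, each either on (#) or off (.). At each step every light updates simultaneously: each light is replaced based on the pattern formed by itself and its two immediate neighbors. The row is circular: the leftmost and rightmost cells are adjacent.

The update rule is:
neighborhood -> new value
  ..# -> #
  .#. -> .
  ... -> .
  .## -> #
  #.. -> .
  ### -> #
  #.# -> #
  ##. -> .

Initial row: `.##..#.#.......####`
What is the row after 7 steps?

##..#.#.......####.
#..#.#.......####.#
..#.#.......####.##
.#.#.......####.##.
#.#.......####.##..
.#.......####.##..#
#.......####.##..#.

#.......####.##..#.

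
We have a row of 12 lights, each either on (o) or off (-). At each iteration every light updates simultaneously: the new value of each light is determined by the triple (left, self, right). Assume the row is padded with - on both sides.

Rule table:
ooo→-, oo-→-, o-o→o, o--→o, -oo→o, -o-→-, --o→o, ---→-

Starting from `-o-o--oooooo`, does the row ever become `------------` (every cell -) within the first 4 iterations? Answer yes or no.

no

iteration 1: o-o-ooo-----
iteration 2: -o-oo--o----
iteration 3: o-oo-oo-o---
iteration 4: -oo-oo-o-o--
iteration 4 is -oo-oo-o-o--, still not uniform -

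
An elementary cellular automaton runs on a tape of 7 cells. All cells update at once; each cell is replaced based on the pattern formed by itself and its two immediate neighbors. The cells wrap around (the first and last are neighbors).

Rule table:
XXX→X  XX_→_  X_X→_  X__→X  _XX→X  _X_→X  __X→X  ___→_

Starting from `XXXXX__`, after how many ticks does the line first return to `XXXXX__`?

tick 1: XXXX_XX
tick 2: XXX__XX
tick 3: XX_XXXX
tick 4: X__XXXX
tick 5: _XXXXXX
tick 6: _XXXXX_
tick 7: XXXXX_X
tick 8: XXXX__X
tick 9: XXX_XXX
tick 10: XX__XXX
tick 11: X_XXXXX
tick 12: __XXXXX
tick 13: XXXXXX_
tick 14: XXXXX__

14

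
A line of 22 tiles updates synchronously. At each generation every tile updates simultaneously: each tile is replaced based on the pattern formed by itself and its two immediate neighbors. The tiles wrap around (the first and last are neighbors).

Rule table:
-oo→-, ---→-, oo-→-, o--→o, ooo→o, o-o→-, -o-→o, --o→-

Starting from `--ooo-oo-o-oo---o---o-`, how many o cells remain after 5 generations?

generation 1: ---o-----o---o--oo--oo
generation 2: o--oo----oo--oo---o---
generation 3: oo---o-----o---o--oo--
generation 4: --o--oo----oo--oo---o-
generation 5: --oo---o-----o---o--oo
count of o: 7

7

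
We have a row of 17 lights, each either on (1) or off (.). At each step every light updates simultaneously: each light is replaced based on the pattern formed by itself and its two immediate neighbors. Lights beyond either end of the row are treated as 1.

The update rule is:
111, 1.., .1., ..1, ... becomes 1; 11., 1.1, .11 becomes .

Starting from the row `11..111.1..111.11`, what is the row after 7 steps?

1.11111.1...1.111

step 1: 1.11.1..111.1...1
step 2: .....111.1..1111.
step 3: 11111.1..111.11..
step 4: 1111..111.1....11
step 5: 111.11.1..11111.1
step 6: 11.....111.111...
step 7: 1.11111.1...1.111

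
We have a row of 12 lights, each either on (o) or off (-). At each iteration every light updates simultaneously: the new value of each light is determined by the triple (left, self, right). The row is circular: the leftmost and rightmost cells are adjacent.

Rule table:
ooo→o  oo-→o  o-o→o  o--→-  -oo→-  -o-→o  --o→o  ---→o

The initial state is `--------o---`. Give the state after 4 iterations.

-ooooooooooo

ooooooooo-oo
oooooooooo-o
ooooooooooo-
-ooooooooooo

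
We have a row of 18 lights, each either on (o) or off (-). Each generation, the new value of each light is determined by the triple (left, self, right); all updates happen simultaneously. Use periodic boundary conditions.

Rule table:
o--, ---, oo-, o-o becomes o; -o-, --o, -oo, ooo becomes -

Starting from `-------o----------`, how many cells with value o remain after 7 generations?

16

oooooo--oooooooooo
-----oo-----------
oooo--oooooooooooo
---oo-------------
oo--oooooooooooooo
-oo---------------
--oooooooooooooooo
count of o: 16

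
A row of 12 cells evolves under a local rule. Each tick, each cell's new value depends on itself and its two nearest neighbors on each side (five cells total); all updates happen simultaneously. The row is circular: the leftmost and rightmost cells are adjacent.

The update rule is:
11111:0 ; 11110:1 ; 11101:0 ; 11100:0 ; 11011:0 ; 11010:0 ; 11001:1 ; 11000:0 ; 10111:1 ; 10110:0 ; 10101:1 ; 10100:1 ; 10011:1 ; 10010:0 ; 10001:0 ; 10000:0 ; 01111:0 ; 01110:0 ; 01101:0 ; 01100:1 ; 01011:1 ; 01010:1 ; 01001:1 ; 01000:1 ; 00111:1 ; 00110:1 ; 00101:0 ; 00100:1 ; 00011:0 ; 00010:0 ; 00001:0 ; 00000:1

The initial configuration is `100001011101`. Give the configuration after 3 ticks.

100111110000

100000110000
110100110000
100111110000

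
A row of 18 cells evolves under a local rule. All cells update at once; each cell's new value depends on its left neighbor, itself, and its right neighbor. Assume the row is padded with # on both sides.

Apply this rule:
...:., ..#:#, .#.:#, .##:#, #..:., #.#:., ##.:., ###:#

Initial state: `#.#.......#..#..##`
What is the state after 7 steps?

.#.##..##..#######

..#......##.##.###
.##.....##..#..###
.#.....##..##.####
.#....##..##..####
.#...##..##..#####
.#..##..##..######
.#.##..##..#######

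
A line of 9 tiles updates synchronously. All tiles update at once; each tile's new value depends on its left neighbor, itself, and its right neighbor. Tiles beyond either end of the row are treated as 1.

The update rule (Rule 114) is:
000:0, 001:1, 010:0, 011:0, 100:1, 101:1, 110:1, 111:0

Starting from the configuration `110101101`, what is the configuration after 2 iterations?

101101011

011010110
101101011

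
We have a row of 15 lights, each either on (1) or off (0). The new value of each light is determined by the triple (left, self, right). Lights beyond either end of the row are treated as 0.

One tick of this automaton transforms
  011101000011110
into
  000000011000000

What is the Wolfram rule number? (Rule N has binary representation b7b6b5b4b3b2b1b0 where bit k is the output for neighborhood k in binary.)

1

position 2: 111 → 0  (bit 7 = 0)
position 3: 110 → 0  (bit 6 = 0)
position 4: 101 → 0  (bit 5 = 0)
position 6: 100 → 0  (bit 4 = 0)
position 1: 011 → 0  (bit 3 = 0)
position 5: 010 → 0  (bit 2 = 0)
position 0: 001 → 0  (bit 1 = 0)
position 7: 000 → 1  (bit 0 = 1)
bits b7..b0 = 00000001 = 1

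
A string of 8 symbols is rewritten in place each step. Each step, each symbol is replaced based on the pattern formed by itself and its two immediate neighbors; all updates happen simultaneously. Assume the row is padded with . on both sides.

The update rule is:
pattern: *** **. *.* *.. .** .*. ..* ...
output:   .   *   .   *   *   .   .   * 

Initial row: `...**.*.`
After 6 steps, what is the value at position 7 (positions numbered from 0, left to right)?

*

**.**..*
**.***..
**.*.***
**...*.*
****....
*..*****
position 7 holds *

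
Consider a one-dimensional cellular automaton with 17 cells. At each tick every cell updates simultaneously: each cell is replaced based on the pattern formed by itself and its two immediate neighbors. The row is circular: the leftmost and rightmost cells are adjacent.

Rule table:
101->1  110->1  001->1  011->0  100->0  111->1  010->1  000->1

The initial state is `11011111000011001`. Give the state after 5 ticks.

11101110111101111

11101111011101010
01110111101111111
10111011110111111
11011101111011111
11101110111101111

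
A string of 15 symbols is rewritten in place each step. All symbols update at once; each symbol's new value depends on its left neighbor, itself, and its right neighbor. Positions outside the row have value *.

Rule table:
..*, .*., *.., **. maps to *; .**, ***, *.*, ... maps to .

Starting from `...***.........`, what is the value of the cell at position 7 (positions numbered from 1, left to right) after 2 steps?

*

*.*..**.......*
*.***.**.....*.
position 7 holds *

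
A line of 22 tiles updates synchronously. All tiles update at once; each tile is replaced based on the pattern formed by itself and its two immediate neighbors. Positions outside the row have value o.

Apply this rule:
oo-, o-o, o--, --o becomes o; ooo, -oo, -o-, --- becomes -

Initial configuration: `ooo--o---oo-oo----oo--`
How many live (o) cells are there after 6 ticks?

tick 1: --ooo-o-o-oo-oo--o-ooo
tick 2: oo--oo-o-o-oo-ooo-o---
tick 3: -ooo-oo-o-o-oo--oo-o-o
tick 4: o--oo-oo-o-o-ooo-oo-o-
tick 5: ooo-oo-oo-o-o--oo-oo-o
tick 6: --oo-oo-oo-o-oo-oo-oo-
count of o: 13

13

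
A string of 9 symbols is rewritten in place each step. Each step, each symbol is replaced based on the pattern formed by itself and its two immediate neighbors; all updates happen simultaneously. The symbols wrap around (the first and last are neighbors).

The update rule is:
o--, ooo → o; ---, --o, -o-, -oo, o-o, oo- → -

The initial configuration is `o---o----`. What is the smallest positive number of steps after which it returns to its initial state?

9

-o---o---
--o---o--
---o---o-
----o---o
o----o---
-o----o--
--o----o-
---o----o
o---o----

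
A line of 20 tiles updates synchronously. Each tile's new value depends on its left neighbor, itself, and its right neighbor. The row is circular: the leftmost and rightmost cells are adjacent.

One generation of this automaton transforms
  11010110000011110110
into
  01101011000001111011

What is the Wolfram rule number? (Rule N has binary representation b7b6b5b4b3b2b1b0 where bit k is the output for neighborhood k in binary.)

240

position 13: 111 → 1  (bit 7 = 1)
position 1: 110 → 1  (bit 6 = 1)
position 2: 101 → 1  (bit 5 = 1)
position 7: 100 → 1  (bit 4 = 1)
position 0: 011 → 0  (bit 3 = 0)
position 3: 010 → 0  (bit 2 = 0)
position 11: 001 → 0  (bit 1 = 0)
position 8: 000 → 0  (bit 0 = 0)
bits b7..b0 = 11110000 = 240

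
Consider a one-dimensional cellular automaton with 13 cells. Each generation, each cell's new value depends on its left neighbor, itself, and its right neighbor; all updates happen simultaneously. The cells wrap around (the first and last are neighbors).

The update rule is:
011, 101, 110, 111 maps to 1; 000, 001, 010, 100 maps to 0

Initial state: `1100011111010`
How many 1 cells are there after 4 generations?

10

generation 1: 1100011111101
generation 2: 1100011111111
generation 3: 1100011111111  (fixed point — unchanged through generation 4)
count of 1: 10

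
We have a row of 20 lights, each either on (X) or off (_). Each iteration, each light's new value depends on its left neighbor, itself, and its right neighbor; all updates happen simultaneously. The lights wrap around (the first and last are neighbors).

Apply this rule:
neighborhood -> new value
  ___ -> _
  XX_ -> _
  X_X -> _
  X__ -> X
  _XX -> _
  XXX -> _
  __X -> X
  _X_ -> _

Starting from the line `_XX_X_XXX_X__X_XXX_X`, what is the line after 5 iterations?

_______X_X____X_X___

___________XX_______
__________X__X______
_________X_XX_X_____
________X______X____
_______X_X____X_X___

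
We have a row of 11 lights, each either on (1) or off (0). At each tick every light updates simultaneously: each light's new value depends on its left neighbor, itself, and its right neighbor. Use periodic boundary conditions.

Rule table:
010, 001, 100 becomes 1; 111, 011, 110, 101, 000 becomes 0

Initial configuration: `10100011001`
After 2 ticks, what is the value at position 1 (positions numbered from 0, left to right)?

00110100110
01000111001
position 1 holds 1

1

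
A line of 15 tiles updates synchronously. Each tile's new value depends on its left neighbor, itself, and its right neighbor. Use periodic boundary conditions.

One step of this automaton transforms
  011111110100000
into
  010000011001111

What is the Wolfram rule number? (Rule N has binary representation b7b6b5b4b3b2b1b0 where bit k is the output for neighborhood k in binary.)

105

position 2: 111 → 0  (bit 7 = 0)
position 7: 110 → 1  (bit 6 = 1)
position 8: 101 → 1  (bit 5 = 1)
position 10: 100 → 0  (bit 4 = 0)
position 1: 011 → 1  (bit 3 = 1)
position 9: 010 → 0  (bit 2 = 0)
position 0: 001 → 0  (bit 1 = 0)
position 11: 000 → 1  (bit 0 = 1)
bits b7..b0 = 01101001 = 105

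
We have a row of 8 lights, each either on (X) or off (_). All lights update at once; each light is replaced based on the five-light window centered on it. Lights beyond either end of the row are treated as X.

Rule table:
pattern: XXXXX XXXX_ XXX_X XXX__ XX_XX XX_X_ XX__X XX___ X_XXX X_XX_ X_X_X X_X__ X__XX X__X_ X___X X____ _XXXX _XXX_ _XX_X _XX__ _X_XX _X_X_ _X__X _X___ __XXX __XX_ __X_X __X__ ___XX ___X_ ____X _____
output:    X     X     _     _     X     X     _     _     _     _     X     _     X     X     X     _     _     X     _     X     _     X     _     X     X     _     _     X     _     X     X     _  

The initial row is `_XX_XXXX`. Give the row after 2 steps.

__XX_XX_

X__X__XX
__XX_XX_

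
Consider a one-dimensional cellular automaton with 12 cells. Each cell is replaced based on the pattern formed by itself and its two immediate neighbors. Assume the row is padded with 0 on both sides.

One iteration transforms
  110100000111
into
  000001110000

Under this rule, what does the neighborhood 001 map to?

0

At position 8 the neighborhood is 001; the next row has 0 there.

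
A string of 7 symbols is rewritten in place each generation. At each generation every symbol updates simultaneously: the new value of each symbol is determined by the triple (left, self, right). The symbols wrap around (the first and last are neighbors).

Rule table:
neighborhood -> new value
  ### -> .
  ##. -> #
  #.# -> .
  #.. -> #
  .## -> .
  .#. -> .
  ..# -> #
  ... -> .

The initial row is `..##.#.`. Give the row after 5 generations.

.#.#..#
....##.
...#.##
#.#...#
#..#.#.

#..#.#.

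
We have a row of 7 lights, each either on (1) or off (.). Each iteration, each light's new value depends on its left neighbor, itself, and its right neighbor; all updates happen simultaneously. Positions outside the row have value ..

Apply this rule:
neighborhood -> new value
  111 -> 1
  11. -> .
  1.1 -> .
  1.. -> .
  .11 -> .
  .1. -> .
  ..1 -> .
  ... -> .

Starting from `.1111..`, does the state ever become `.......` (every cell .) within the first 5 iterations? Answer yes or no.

yes

..11...
.......
all cells are . at iteration 2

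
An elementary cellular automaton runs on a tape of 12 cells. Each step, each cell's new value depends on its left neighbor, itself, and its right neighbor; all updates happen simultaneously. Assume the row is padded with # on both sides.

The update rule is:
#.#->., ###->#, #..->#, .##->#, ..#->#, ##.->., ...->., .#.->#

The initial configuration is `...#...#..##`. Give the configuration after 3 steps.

step 1: #.###.######
step 2: ..##..######
step 3: ###.########

###.########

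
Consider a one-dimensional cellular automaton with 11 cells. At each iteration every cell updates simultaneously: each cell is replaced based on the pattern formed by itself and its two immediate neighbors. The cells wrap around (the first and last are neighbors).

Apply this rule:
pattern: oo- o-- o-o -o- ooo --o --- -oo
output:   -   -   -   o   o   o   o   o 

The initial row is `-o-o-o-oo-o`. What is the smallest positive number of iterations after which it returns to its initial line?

iteration 1: -o-o-o-o--o
iteration 2: -o-o-o-o-oo
iteration 3: -o-o-o-o-o-
iteration 4: oo-o-o-o-o-
iteration 5: o--o-o-o-o-
iteration 6: o-oo-o-o-o-
iteration 7: o-o--o-o-o-
iteration 8: o-o-oo-o-o-
iteration 9: o-o-o--o-o-
iteration 10: o-o-o-oo-o-
iteration 11: o-o-o-o--o-
iteration 12: o-o-o-o-oo-
iteration 13: o-o-o-o-o--
iteration 14: o-o-o-o-o-o
iteration 15: --o-o-o-o-o
iteration 16: -oo-o-o-o-o
iteration 17: -o--o-o-o-o
iteration 18: -o-oo-o-o-o
iteration 19: -o-o--o-o-o
iteration 20: -o-o-oo-o-o
iteration 21: -o-o-o--o-o
iteration 22: -o-o-o-oo-o

22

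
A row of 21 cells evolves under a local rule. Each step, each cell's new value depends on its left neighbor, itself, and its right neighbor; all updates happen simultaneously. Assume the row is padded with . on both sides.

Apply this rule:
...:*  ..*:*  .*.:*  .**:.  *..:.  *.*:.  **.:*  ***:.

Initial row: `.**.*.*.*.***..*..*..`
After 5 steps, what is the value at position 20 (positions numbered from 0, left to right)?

*

step 1: *.*.*.*.*...*.**.**.*
step 2: *.*.*.*.*.***..*..*.*
step 3: *.*.*.*.*...*.**.**.*  (repeats step 1; period 2)
step 5: *.*.*.*.*...*.**.**.*
position 20 holds *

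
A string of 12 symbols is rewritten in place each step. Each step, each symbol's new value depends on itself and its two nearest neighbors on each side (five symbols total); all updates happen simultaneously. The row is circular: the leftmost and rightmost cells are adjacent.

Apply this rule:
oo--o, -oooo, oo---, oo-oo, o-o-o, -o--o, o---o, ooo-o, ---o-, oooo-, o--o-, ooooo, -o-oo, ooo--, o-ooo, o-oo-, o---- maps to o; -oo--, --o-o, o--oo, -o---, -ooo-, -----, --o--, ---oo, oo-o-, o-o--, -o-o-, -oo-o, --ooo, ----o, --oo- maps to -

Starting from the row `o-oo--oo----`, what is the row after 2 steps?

oo----o----o

step 1: -oo-o---oo-o
step 2: oo----o----o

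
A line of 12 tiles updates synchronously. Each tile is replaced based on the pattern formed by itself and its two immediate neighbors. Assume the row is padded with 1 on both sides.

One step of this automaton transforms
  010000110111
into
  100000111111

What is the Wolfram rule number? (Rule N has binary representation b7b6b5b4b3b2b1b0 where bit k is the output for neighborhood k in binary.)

position 10: 111 → 1  (bit 7 = 1)
position 7: 110 → 1  (bit 6 = 1)
position 0: 101 → 1  (bit 5 = 1)
position 2: 100 → 0  (bit 4 = 0)
position 6: 011 → 1  (bit 3 = 1)
position 1: 010 → 0  (bit 2 = 0)
position 5: 001 → 0  (bit 1 = 0)
position 3: 000 → 0  (bit 0 = 0)
bits b7..b0 = 11101000 = 232

232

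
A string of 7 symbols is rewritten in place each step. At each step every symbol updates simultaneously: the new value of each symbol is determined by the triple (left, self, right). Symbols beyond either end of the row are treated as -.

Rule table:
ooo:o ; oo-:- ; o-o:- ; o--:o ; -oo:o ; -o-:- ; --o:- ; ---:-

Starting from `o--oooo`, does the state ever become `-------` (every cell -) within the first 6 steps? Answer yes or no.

-o-ooo-
---oo-o
---o---
----o--
-----o-
------o
step 6 is ------o, still not uniform -

no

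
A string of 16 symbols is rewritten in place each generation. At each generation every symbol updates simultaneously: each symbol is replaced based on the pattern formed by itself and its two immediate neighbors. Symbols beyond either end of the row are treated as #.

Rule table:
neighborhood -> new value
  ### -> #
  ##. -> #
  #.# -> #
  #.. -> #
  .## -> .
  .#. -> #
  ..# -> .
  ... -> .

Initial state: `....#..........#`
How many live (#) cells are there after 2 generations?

4

generation 1: #...##..........
generation 2: ##...##.........
count of #: 4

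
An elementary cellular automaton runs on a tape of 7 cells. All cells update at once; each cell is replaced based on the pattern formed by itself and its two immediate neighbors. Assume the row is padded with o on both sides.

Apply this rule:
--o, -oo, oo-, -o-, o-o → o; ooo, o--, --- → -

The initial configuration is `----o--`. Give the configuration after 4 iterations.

---oo-o
--ooooo
-oo----
ooo---o

ooo---o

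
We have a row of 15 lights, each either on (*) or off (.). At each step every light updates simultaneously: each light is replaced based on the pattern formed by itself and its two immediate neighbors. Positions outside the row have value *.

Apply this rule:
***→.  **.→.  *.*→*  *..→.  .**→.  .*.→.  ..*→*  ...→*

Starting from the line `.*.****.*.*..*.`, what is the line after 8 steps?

*.*....*.*..*.*
.*..***.*..*.*.
*..*...*..*.*.*
..*..**..*.*.*.
.*..*...*.*.*.*
*..*..**.*.*.*.
..*..*..*.*.*.*
.*..*..*.*.*.*.

.*..*..*.*.*.*.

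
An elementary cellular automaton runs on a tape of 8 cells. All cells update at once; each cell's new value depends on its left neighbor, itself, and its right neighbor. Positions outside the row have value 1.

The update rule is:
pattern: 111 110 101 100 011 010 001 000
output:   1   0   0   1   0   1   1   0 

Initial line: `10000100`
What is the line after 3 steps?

01001111
01110111
00100011

00100011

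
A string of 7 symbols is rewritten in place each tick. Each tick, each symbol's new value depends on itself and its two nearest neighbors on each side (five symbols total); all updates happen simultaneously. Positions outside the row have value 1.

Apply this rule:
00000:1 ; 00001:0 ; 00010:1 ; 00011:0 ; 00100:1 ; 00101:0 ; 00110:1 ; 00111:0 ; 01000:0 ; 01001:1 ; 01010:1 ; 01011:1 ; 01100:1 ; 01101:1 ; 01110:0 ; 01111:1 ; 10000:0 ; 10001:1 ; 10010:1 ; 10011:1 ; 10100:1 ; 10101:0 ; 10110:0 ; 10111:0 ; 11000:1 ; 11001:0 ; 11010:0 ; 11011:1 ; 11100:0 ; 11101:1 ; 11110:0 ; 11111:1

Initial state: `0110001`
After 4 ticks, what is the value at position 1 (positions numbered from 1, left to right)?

1011100
1100001
0010000
0110000
position 1 holds 0

0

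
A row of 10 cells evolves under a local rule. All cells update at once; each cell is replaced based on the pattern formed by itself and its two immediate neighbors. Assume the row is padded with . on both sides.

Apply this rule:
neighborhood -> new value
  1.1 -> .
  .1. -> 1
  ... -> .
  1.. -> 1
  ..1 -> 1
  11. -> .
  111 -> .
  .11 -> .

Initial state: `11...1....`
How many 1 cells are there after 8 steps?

..1.111...
.11....1..
1..1..111.
111111...1
......1.11
.....11...
....1..1..
...111111.
count of 1: 6

6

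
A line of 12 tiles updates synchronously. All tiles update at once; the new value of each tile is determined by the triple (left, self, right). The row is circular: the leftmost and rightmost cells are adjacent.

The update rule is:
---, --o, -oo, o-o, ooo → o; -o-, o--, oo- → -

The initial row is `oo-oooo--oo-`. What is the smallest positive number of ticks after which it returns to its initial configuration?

o-oooo--oo-o
-oooo--oo-oo
oooo--oo-oo-
ooo--oo-oo-o
oo--oo-oo-oo
o--oo-oo-ooo
--oo-oo-oooo
-oo-oo-oooo-
oo-oo-oooo--
o-oo-oooo--o
-oo-oooo--oo
oo-oooo--oo-

12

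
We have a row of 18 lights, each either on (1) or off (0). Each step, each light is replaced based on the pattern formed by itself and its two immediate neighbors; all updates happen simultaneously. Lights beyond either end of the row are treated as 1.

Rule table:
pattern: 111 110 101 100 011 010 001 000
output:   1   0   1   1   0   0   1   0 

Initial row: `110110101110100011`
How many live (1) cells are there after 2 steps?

9

101001010101010101
010110101010101010
count of 1: 9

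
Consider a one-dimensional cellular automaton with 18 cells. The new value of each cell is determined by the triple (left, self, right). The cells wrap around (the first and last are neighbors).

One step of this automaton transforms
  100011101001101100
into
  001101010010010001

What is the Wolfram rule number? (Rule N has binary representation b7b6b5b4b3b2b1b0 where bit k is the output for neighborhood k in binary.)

163

position 5: 111 → 1  (bit 7 = 1)
position 6: 110 → 0  (bit 6 = 0)
position 7: 101 → 1  (bit 5 = 1)
position 1: 100 → 0  (bit 4 = 0)
position 4: 011 → 0  (bit 3 = 0)
position 0: 010 → 0  (bit 2 = 0)
position 3: 001 → 1  (bit 1 = 1)
position 2: 000 → 1  (bit 0 = 1)
bits b7..b0 = 10100011 = 163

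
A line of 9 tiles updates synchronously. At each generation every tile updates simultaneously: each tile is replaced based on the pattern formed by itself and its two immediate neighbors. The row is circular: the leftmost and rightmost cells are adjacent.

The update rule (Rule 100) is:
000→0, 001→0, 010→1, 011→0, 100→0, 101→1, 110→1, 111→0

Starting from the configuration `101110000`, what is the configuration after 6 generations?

110010000
010010000
010010000  (fixed point — unchanged through generation 6)

010010000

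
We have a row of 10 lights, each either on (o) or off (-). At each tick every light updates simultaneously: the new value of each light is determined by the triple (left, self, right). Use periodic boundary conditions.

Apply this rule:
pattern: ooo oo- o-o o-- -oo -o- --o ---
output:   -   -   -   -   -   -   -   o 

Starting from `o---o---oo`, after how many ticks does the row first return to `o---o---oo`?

tick 1: --o---o---
tick 2: o---o---oo

2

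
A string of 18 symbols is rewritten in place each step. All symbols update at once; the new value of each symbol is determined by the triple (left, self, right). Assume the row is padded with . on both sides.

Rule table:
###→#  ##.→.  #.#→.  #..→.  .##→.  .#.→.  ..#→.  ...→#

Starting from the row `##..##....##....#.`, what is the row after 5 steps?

#....####....##...

step 1: .......##....##...
step 2: ######....##....##
step 3: .####..##....##...
step 4: ..##......##....##
step 5: #....####....##...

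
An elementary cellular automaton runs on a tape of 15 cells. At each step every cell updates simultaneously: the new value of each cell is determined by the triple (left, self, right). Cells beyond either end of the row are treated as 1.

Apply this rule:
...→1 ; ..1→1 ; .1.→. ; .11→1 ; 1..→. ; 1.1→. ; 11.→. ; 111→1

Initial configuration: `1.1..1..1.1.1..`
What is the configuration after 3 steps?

....1..1......1
.111..1..111111
.11..1..1111111

.11..1..1111111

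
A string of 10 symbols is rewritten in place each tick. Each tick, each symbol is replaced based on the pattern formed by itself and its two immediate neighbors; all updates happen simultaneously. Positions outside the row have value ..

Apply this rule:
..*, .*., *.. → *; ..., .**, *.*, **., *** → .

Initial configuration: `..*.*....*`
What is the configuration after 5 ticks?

.**.**..**
*.....**..
**...*..*.
..*.******
.**.......

.**.......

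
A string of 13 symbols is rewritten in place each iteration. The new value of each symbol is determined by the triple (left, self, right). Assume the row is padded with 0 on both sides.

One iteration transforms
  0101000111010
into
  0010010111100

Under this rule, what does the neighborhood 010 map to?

0

At position 1 the neighborhood is 010; the next row has 0 there.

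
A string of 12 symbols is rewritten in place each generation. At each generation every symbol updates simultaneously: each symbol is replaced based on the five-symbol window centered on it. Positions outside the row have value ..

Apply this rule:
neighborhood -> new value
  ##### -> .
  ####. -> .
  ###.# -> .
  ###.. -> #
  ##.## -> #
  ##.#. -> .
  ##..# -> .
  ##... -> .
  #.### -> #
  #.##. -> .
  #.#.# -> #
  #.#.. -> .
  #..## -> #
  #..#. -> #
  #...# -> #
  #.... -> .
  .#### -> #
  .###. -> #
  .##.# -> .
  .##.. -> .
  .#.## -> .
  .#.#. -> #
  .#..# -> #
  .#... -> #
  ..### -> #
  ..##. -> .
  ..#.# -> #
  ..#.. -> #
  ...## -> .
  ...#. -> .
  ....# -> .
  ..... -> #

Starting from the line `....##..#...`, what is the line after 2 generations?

##.....###.#
....#..##...

....#..##...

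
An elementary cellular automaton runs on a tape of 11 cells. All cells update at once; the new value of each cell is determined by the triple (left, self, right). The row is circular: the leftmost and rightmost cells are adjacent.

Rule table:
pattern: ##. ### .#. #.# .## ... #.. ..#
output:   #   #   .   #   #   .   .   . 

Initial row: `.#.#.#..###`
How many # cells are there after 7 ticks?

#.#.#...###
##.#....###
###.....###
###.....###  (fixed point — unchanged through tick 7)
count of #: 6

6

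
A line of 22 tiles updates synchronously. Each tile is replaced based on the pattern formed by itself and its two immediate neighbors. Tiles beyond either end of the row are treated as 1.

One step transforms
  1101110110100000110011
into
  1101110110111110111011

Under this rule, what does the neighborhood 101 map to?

0

At position 2 the neighborhood is 101; the next row has 0 there.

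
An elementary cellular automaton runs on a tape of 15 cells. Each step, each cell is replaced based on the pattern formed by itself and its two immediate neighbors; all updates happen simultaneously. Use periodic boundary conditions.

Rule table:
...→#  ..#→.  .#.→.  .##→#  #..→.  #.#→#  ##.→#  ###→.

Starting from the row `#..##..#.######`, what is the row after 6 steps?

#..##...##.....
...##.#.##.###.
##.###.#####.#.
####.###...##.#
...###.#.#.####
.#.#.##.#.##..#

.#.#.##.#.##..#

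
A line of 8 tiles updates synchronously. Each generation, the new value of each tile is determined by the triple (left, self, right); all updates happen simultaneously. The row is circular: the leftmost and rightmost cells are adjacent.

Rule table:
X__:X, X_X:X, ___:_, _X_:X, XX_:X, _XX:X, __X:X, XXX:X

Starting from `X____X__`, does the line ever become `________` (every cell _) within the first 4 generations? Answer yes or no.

no

XX__XXXX
XXXXXXXX
XXXXXXXX  (fixed point — unchanged through generation 4)
generation 4 is XXXXXXXX, still not uniform _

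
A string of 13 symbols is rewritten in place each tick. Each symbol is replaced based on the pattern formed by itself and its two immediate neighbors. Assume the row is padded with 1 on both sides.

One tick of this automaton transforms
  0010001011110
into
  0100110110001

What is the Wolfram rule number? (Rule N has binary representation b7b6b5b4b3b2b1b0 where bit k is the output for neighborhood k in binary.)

43

position 9: 111 → 0  (bit 7 = 0)
position 11: 110 → 0  (bit 6 = 0)
position 7: 101 → 1  (bit 5 = 1)
position 0: 100 → 0  (bit 4 = 0)
position 8: 011 → 1  (bit 3 = 1)
position 2: 010 → 0  (bit 2 = 0)
position 1: 001 → 1  (bit 1 = 1)
position 4: 000 → 1  (bit 0 = 1)
bits b7..b0 = 00101011 = 43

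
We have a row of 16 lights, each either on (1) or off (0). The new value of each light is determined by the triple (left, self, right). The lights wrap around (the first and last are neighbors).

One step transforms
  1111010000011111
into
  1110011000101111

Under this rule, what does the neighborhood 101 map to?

At position 4 the neighborhood is 101; the next row has 0 there.

0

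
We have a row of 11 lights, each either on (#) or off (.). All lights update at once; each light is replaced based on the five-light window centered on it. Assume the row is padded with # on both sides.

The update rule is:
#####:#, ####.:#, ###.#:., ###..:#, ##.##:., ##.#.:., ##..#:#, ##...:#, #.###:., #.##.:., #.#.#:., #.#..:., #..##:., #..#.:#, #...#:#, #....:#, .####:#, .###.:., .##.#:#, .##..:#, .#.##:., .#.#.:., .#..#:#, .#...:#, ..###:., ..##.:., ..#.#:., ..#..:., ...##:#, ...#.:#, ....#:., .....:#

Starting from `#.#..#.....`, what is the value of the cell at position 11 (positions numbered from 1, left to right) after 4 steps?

.

...##.###.#
###.#......
##...####.#
#####.##...
position 11 holds .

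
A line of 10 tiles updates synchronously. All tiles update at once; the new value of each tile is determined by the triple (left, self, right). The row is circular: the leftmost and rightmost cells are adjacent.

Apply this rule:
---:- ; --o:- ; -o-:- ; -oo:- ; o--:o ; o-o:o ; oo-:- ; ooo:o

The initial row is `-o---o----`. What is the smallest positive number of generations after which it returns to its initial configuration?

10

--o---o---
---o---o--
----o---o-
-----o---o
o-----o---
-o-----o--
--o-----o-
---o-----o
o---o-----
-o---o----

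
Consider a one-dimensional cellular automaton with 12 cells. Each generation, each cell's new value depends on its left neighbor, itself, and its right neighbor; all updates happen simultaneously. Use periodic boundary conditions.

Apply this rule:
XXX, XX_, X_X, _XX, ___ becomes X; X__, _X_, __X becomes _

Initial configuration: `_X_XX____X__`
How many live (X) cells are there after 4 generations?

generation 1: __XXX_XX___X
generation 2: __XXXXXX_X__
generation 3: X_XXXXXXX__X
generation 4: XXXXXXXXX__X
count of X: 10

10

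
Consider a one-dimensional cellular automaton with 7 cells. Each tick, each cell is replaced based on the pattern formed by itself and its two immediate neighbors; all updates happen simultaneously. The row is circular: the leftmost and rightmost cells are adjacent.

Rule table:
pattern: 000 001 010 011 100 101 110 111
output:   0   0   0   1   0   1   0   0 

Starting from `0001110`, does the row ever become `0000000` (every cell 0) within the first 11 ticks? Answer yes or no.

0001000
0000000
all cells are 0 at tick 2

yes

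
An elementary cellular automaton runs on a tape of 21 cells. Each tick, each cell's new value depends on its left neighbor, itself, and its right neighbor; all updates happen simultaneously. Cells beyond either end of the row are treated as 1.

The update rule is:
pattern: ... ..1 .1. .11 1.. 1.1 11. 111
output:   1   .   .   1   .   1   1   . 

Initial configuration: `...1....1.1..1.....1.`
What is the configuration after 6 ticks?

.1...11..1.....111..1
1..1.11....111.1.1..1
1...111.11.1.11.1...1
1.1.1.11111.1111..1.1
11.1.11...111..1...11
.11.111.1.1.1....1.1.

.11.111.1.1.1....1.1.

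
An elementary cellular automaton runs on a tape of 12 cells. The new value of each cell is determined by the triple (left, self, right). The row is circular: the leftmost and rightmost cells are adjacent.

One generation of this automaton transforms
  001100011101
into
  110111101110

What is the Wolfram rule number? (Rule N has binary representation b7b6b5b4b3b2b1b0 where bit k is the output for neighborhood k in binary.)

243

position 8: 111 → 1  (bit 7 = 1)
position 3: 110 → 1  (bit 6 = 1)
position 10: 101 → 1  (bit 5 = 1)
position 0: 100 → 1  (bit 4 = 1)
position 2: 011 → 0  (bit 3 = 0)
position 11: 010 → 0  (bit 2 = 0)
position 1: 001 → 1  (bit 1 = 1)
position 5: 000 → 1  (bit 0 = 1)
bits b7..b0 = 11110011 = 243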